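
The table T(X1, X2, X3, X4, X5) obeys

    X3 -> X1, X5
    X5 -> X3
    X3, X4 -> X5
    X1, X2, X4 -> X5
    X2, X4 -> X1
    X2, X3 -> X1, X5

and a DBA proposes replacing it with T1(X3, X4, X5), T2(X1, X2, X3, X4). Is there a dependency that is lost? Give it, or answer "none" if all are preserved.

X3 → X1, X5: restricted closure across fragments reaches X1, X5.
X5 → X3 lies within T1.
X3, X4 → X5 lies within T1.
X1, X2, X4 → X5: restricted closure across fragments reaches X5.
X2, X4 → X1 lies within T2.
X2, X3 → X1, X5: restricted closure across fragments reaches X1, X5.
Every dependency is enforceable on the fragments, so the decomposition is dependency-preserving.

none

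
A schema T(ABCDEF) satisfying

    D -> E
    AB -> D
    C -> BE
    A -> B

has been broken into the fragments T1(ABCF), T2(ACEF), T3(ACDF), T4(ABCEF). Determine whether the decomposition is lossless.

Yes

Chase test. Columns are ABCDEF; row i has aⱼ where attribute j ∈ Ti, else bᵢⱼ.
Initial tableau (one row per fragment):
  row 1: a1 a2 a3 b14 b15 a6
  row 2: a1 b22 a3 b24 a5 a6
  row 3: a1 b32 a3 a4 b35 a6
  row 4: a1 a2 a3 b44 a5 a6
Rows 1 and 4 agree on AB; apply AB→D and equate their D entries.
Rows 1 and 2 agree on C; apply C→BE and equate their BE entries.
Rows 1 and 3 agree on C; apply C→BE and equate their BE entries.
Rows 1 and 2 agree on AB; apply AB→D and equate their D entries.
Rows 1 and 3 agree on AB; apply AB→D and equate their D entries.
Row 1 is now all distinguished symbols — the join is lossless.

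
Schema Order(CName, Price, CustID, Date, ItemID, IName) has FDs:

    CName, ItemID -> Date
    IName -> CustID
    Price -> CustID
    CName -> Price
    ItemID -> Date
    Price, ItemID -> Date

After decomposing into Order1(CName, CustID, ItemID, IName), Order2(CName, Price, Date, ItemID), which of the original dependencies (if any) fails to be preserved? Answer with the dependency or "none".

Price -> CustID

Check Price → CustID: no single fragment contains all of {Price, CustID}, and the restricted closure of {Price} across the fragments never reaches {CustID}.
CName, ItemID → Date is preserved.
IName → CustID is preserved.
CName → Price is preserved.
ItemID → Date is preserved.
Price, ItemID → Date is preserved.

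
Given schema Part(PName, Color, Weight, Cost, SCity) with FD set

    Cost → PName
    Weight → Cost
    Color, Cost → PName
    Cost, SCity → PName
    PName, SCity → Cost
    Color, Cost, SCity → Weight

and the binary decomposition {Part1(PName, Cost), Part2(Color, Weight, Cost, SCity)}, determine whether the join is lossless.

Common attributes: Part1 ∩ Part2 = {Cost}.
Closure of {Cost}: Cost → PName applies, adding PName. So (Cost)⁺ = {PName, Cost}.
This closure contains every attribute of Part1, so Part1 ∩ Part2 → Part1. The join is lossless.

Yes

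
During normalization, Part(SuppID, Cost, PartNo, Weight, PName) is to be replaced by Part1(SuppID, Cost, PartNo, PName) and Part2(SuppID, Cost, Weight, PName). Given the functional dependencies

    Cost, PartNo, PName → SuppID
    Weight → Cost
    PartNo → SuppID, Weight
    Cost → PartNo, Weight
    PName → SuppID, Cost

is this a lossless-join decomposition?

Common attributes: Part1 ∩ Part2 = {SuppID, Cost, PName}.
Closure of {SuppID, Cost, PName}: Cost → PartNo, Weight applies, adding PartNo, Weight. So (SuppID, Cost, PName)⁺ = {SuppID, Cost, PartNo, Weight, PName}.
This closure contains every attribute of Part1, so Part1 ∩ Part2 → Part1. The join is lossless.

Yes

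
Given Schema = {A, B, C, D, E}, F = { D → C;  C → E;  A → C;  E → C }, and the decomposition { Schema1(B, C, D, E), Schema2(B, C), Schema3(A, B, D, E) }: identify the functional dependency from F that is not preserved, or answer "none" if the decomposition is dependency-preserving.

none

D → C lies within Schema1.
C → E lies within Schema1.
A → C: restricted closure across fragments reaches C.
E → C lies within Schema1.
Every dependency is enforceable on the fragments, so the decomposition is dependency-preserving.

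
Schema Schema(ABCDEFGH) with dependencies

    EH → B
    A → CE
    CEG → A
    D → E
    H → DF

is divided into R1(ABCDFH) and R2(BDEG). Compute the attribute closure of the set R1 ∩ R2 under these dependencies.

BDE

R1 ∩ R2 = {BD}.
D → E applies, adding E
Closure: {BDE}.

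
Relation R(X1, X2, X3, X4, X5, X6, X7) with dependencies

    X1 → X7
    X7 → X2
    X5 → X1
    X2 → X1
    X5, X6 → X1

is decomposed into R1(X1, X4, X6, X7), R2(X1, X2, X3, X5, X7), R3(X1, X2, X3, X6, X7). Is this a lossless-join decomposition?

No

Chase test. Columns are X1, X2, X3, X4, X5, X6, X7; row i has aⱼ where attribute j ∈ Ri, else bᵢⱼ.
Initial tableau (one row per fragment):
  row 1: a1 b12 b13 a4 b15 a6 a7
  row 2: a1 a2 a3 b24 a5 b26 a7
  row 3: a1 a2 a3 b34 b35 a6 a7
Rows 1 and 2 agree on X7; apply X7→X2 and equate their X2 entries.
No row becomes fully distinguished — the join is lossy.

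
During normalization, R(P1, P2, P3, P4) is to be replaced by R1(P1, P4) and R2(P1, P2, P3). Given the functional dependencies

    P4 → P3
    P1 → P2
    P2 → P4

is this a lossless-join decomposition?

Common attributes: R1 ∩ R2 = {P1}.
Closure of {P1}: P1 → P2 applies, adding P2; P2 → P4 applies, adding P4; P4 → P3 applies, adding P3. So (P1)⁺ = {P1, P2, P3, P4}.
This closure contains every attribute of R1, so R1 ∩ R2 → R1. The join is lossless.

Yes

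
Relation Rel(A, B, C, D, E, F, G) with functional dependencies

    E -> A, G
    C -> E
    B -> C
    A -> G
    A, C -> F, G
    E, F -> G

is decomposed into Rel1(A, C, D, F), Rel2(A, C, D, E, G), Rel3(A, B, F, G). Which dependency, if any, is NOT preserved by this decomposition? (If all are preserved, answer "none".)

Check B → C: no single fragment contains all of {B, C}, and the restricted closure of {B} across the fragments never reaches {C}.
E → A, G is preserved.
C → E is preserved.
A → G is preserved.
A, C → F, G is preserved.
E, F → G is preserved.

B -> C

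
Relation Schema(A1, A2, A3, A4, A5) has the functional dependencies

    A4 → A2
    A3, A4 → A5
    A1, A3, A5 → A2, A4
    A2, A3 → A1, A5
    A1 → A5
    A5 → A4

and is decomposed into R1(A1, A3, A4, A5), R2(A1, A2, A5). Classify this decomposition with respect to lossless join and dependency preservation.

Lossless test: (A1, A5)⁺ = {A1, A2, A4, A5}, which contains all of one fragment — lossless.
Dependency preservation: the restricted closure of {A4} across the fragments never reaches {A2}, so A4 → A2 cannot be enforced without a join — not preserved.

lossless but not dependency-preserving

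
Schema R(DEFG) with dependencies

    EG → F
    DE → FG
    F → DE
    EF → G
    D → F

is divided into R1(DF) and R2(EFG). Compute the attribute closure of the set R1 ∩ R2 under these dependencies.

R1 ∩ R2 = {F}.
F → DE applies, adding DE
EF → G applies, adding G
Closure: {DEFG}.

DEFG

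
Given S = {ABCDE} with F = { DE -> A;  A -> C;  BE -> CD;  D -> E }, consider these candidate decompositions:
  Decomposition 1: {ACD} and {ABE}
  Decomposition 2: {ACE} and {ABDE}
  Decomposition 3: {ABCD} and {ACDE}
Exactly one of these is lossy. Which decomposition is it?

Decomposition 1: common = {A}, closure = {AC} → lossy.
Decomposition 2: common = {AE}, closure = {ACE} → lossless.
Decomposition 3: common = {ACD}, closure = {ACDE} → lossless.

Decomposition 1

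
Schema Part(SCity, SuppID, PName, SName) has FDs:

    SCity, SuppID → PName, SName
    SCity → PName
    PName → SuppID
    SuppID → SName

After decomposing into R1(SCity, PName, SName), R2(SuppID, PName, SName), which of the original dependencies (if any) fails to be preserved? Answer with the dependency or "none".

SCity, SuppID → PName, SName: restricted closure across fragments reaches PName, SName.
SCity → PName lies within R1.
PName → SuppID lies within R2.
SuppID → SName lies within R2.
Every dependency is enforceable on the fragments, so the decomposition is dependency-preserving.

none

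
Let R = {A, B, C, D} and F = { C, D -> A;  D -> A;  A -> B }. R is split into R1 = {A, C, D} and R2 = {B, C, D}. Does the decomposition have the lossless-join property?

Yes

Common attributes: R1 ∩ R2 = {C, D}.
Closure of {C, D}: C, D → A applies, adding A; A → B applies, adding B. So (C, D)⁺ = {A, B, C, D}.
This closure contains every attribute of R1, so R1 ∩ R2 → R1. The join is lossless.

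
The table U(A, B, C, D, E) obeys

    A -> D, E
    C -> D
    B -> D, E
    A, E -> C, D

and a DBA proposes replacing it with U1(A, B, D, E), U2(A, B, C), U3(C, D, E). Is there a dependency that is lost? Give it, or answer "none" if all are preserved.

none

A → D, E lies within U1.
C → D lies within U3.
B → D, E lies within U1.
A, E → C, D: restricted closure across fragments reaches C, D.
Every dependency is enforceable on the fragments, so the decomposition is dependency-preserving.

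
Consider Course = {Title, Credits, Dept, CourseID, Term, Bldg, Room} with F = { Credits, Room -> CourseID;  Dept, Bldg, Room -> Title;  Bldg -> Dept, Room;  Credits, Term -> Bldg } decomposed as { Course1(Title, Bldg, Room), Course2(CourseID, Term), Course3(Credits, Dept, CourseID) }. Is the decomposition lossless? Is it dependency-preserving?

Lossless test (chase): applying each FD to every pair of rows produces no changes in the tableau, so no row becomes fully distinguished — the join is lossy.
Dependency preservation: the restricted closure of {Credits, Room} across the fragments never reaches {CourseID}, so Credits, Room → CourseID cannot be enforced without a join — not preserved.

lossy and not dependency-preserving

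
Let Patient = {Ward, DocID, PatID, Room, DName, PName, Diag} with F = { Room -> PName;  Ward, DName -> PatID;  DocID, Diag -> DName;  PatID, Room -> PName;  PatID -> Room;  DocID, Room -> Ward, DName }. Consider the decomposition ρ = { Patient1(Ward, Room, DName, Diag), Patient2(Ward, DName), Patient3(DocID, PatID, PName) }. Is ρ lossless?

Chase test. Columns are Ward, DocID, PatID, Room, DName, PName, Diag; row i has aⱼ where attribute j ∈ Patienti, else bᵢⱼ.
Initial tableau (one row per fragment):
  row 1: a1 b12 b13 a4 a5 b16 a7
  row 2: a1 b22 b23 b24 a5 b26 b27
  row 3: b31 a2 a3 b34 b35 a6 b37
Rows 1 and 2 agree on Ward, DName; apply Ward, DName→PatID and equate their PatID entries.
Rows 1 and 2 agree on PatID; apply PatID→Room and equate their Room entries.
Rows 1 and 2 agree on Room; apply Room→PName and equate their PName entries.
No row becomes fully distinguished — the join is lossy.

No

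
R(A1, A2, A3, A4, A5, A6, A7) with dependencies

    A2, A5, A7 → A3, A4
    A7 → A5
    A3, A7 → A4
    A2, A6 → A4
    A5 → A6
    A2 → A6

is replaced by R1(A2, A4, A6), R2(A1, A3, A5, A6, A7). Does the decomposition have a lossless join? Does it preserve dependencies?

lossy and not dependency-preserving

Lossless test: (A6)⁺ = {A6}, which is a superkey of neither fragment — lossy.
Dependency preservation: the restricted closure of {A2, A5, A7} across the fragments never reaches {A3, A4}, so A2, A5, A7 → A3, A4 cannot be enforced without a join — not preserved.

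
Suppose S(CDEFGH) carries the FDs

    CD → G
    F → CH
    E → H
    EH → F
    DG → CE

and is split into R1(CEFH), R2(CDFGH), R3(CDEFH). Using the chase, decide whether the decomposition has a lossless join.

Chase test. Columns are CDEFGH; row i has aⱼ where attribute j ∈ Ri, else bᵢⱼ.
Initial tableau (one row per fragment):
  row 1: a1 b12 a3 a4 b15 a6
  row 2: a1 a2 b23 a4 a5 a6
  row 3: a1 a2 a3 a4 b35 a6
Rows 2 and 3 agree on CD; apply CD→G and equate their G entries.
Rows 2 and 3 agree on DG; apply DG→CE and equate their CE entries.
Row 2 is now all distinguished symbols — the join is lossless.

Yes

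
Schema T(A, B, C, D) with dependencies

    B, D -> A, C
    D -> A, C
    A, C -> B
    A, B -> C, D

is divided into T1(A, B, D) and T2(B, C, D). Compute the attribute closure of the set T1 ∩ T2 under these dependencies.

A, B, C, D

T1 ∩ T2 = {B, D}.
B, D → A, C applies, adding A, C
Closure: {A, B, C, D}.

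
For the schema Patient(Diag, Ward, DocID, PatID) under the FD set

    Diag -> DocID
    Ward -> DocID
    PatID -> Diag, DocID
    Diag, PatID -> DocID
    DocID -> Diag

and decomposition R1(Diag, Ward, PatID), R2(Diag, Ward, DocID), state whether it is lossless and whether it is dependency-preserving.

Lossless test: (Diag, Ward)⁺ = {Diag, Ward, DocID}, which contains all of one fragment — lossless.
Dependency preservation: PatID → Diag, DocID; Diag, PatID → DocID are not contained in any single fragment, but the restricted closure of each left-hand side across the fragments still reaches the right-hand side; the remaining FDs each lie inside some fragment. All dependencies are preserved.

lossless and dependency-preserving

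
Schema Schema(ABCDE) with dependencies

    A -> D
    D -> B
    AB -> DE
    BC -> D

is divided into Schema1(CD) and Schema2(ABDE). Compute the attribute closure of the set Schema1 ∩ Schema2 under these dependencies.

Schema1 ∩ Schema2 = {D}.
D → B applies, adding B
Closure: {BD}.

BD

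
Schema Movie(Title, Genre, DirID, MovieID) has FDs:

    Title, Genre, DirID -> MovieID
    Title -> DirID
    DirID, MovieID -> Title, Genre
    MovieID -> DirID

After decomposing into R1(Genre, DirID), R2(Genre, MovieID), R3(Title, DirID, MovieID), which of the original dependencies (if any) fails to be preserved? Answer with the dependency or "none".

Title, Genre, DirID -> MovieID

Check Title, Genre, DirID → MovieID: no single fragment contains all of {Title, Genre, DirID, MovieID}, and the restricted closure of {Title, Genre, DirID} across the fragments never reaches {MovieID}.
Title → DirID is preserved.
DirID, MovieID → Title, Genre is preserved.
MovieID → DirID is preserved.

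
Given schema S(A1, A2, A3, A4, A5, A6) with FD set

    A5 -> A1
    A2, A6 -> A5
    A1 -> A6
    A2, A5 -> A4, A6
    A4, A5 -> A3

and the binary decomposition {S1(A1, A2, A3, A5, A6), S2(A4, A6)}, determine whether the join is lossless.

Common attributes: S1 ∩ S2 = {A6}.
No dependency enlarges {A6}, so (A6)⁺ = {A6}.
The closure contains neither all of S1 = {A1, A2, A3, A5, A6} nor all of S2 = {A4, A6}, so the common attributes are not a superkey of either fragment. The join is lossy.

No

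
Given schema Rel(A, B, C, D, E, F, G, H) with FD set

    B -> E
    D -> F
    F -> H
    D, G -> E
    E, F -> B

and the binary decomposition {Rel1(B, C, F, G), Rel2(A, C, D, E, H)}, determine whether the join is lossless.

Common attributes: Rel1 ∩ Rel2 = {C}.
No dependency enlarges {C}, so (C)⁺ = {C}.
The closure contains neither all of Rel1 = {B, C, F, G} nor all of Rel2 = {A, C, D, E, H}, so the common attributes are not a superkey of either fragment. The join is lossy.

No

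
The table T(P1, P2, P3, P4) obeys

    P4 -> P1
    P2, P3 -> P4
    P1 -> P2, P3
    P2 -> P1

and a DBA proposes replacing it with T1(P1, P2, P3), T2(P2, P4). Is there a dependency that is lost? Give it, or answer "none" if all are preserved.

none

P4 → P1: restricted closure across fragments reaches P1.
P2, P3 → P4: restricted closure across fragments reaches P4.
P1 → P2, P3 lies within T1.
P2 → P1 lies within T1.
Every dependency is enforceable on the fragments, so the decomposition is dependency-preserving.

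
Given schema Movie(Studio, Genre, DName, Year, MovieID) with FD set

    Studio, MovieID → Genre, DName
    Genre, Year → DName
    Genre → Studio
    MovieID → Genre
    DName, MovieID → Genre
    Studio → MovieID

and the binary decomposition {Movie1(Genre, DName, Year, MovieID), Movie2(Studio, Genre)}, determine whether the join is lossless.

Common attributes: Movie1 ∩ Movie2 = {Genre}.
Closure of {Genre}: Genre → Studio applies, adding Studio; Studio → MovieID applies, adding MovieID; Studio, MovieID → Genre, DName applies, adding DName. So (Genre)⁺ = {Studio, Genre, DName, MovieID}.
This closure contains every attribute of Movie2, so Movie1 ∩ Movie2 → Movie2. The join is lossless.

Yes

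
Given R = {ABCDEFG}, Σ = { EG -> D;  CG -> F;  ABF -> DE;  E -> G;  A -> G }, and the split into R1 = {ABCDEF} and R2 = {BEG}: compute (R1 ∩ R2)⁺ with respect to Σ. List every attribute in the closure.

R1 ∩ R2 = {BE}.
E → G applies, adding G
EG → D applies, adding D
Closure: {BDEG}.

BDEG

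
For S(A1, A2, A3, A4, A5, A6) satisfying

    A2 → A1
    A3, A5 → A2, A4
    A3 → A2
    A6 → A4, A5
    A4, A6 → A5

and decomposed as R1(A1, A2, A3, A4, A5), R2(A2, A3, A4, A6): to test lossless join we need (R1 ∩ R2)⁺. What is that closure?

A1, A2, A3, A4

R1 ∩ R2 = {A2, A3, A4}.
A2 → A1 applies, adding A1
Closure: {A1, A2, A3, A4}.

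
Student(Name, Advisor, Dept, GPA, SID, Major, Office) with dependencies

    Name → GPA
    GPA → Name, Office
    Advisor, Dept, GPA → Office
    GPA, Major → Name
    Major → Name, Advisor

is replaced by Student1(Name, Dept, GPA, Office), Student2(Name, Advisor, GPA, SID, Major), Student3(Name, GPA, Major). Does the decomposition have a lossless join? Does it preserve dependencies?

lossy but dependency-preserving

Lossless test (chase): Rows 1 and 2 agree on GPA; apply GPA→Name, Office and equate their Name, Office entries. Rows 1 and 3 agree on GPA; apply GPA→Name, Office and equate their Name, Office entries. Rows 2 and 3 agree on Major; apply Major→Name, Advisor and equate their Name, Advisor entries. No row becomes fully distinguished — the join is lossy.
Dependency preservation: Advisor, Dept, GPA → Office is not contained in any single fragment, but the restricted closure of its left-hand side across the fragments still reaches the right-hand side; the remaining FDs each lie inside some fragment. All dependencies are preserved.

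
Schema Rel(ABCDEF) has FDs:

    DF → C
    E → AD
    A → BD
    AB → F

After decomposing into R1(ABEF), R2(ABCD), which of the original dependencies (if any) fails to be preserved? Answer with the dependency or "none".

Check DF → C: no single fragment contains all of {CDF}, and the restricted closure of {DF} across the fragments never reaches {C}.
E → AD is preserved.
A → BD is preserved.
AB → F is preserved.

DF → C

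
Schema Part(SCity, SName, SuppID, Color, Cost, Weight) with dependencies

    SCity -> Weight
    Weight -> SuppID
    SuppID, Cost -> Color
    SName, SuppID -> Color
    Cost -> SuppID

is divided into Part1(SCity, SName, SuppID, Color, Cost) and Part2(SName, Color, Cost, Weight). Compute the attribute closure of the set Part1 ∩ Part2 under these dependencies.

Part1 ∩ Part2 = {SName, Color, Cost}.
Cost → SuppID applies, adding SuppID
Closure: {SName, SuppID, Color, Cost}.

SName, SuppID, Color, Cost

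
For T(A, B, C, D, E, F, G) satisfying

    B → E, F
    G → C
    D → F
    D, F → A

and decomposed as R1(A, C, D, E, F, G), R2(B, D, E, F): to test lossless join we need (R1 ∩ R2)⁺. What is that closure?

A, D, E, F

R1 ∩ R2 = {D, E, F}.
D, F → A applies, adding A
Closure: {A, D, E, F}.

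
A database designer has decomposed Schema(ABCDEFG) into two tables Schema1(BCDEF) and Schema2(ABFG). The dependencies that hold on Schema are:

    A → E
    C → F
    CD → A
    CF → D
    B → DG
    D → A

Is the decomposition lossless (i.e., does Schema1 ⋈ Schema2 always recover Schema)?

Yes

Common attributes: Schema1 ∩ Schema2 = {BF}.
Closure of {BF}: B → DG applies, adding DG; D → A applies, adding A; A → E applies, adding E. So (BF)⁺ = {ABDEFG}.
This closure contains every attribute of Schema2, so Schema1 ∩ Schema2 → Schema2. The join is lossless.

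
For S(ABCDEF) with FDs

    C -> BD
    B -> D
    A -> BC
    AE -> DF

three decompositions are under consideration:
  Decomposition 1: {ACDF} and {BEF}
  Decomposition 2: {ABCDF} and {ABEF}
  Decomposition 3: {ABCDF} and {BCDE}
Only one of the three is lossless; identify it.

Decomposition 2

Decomposition 1: common = {F}, closure = {F} → lossy.
Decomposition 2: common = {ABF}, closure = {ABCDF} → lossless.
Decomposition 3: common = {BCD}, closure = {BCD} → lossy.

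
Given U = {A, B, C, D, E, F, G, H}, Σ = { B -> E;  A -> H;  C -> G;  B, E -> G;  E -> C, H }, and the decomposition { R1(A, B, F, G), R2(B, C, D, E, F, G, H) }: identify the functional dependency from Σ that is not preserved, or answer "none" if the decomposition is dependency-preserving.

A -> H

Check A → H: no single fragment contains all of {A, H}, and the restricted closure of {A} across the fragments never reaches {H}.
B → E is preserved.
C → G is preserved.
B, E → G is preserved.
E → C, H is preserved.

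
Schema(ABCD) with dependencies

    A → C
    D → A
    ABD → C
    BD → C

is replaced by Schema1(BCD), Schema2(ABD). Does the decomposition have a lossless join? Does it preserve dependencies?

Lossless test: (BD)⁺ = {ABCD}, which contains all of one fragment — lossless.
Dependency preservation: the restricted closure of {A} across the fragments never reaches {C}, so A → C cannot be enforced without a join — not preserved.

lossless but not dependency-preserving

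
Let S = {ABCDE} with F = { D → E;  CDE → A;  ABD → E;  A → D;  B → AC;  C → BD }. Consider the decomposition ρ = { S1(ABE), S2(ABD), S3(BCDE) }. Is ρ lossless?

Chase test. Columns are ABCDE; row i has aⱼ where attribute j ∈ Si, else bᵢⱼ.
Initial tableau (one row per fragment):
  row 1: a1 a2 b13 b14 a5
  row 2: a1 a2 b23 a4 b25
  row 3: b31 a2 a3 a4 a5
Rows 2 and 3 agree on D; apply D→E and equate their E entries.
Rows 1 and 2 agree on A; apply A→D and equate their D entries.
Rows 1 and 2 agree on B; apply B→AC and equate their AC entries.
Rows 1 and 3 agree on B; apply B→AC and equate their AC entries.
Row 1 is now all distinguished symbols — the join is lossless.

Yes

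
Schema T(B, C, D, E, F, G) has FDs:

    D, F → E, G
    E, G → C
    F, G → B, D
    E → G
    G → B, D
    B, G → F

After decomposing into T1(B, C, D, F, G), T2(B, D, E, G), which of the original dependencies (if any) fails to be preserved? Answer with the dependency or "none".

none

D, F → E, G: restricted closure across fragments reaches E, G.
E, G → C: restricted closure across fragments reaches C.
F, G → B, D lies within T1.
E → G lies within T2.
G → B, D lies within T1.
B, G → F lies within T1.
Every dependency is enforceable on the fragments, so the decomposition is dependency-preserving.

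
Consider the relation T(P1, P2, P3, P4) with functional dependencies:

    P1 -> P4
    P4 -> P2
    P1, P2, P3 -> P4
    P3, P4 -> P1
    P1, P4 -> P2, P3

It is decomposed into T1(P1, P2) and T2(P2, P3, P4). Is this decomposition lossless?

No

Common attributes: T1 ∩ T2 = {P2}.
No dependency enlarges {P2}, so (P2)⁺ = {P2}.
The closure contains neither all of T1 = {P1, P2} nor all of T2 = {P2, P3, P4}, so the common attributes are not a superkey of either fragment. The join is lossy.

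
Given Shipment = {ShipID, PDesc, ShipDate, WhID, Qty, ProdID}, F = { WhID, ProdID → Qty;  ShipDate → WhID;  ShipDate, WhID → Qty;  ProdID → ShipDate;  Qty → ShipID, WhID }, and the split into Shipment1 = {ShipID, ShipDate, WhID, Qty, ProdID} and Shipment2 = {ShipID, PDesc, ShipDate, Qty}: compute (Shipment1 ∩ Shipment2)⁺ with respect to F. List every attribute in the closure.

ShipID, ShipDate, WhID, Qty

Shipment1 ∩ Shipment2 = {ShipID, ShipDate, Qty}.
ShipDate → WhID applies, adding WhID
Closure: {ShipID, ShipDate, WhID, Qty}.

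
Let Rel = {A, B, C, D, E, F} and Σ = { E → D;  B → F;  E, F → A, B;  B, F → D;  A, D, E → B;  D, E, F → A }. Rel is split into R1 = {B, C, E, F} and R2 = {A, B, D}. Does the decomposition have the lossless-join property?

No

Common attributes: R1 ∩ R2 = {B}.
Closure of {B}: B → F applies, adding F; B, F → D applies, adding D. So (B)⁺ = {B, D, F}.
The closure contains neither all of R1 = {B, C, E, F} nor all of R2 = {A, B, D}, so the common attributes are not a superkey of either fragment. The join is lossy.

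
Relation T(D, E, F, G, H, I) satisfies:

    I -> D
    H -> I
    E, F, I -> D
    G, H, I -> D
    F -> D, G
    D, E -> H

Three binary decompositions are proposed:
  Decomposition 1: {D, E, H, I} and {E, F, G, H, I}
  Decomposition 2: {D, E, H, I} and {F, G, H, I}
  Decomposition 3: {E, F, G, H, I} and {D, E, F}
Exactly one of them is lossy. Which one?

Decomposition 1: common = {E, H, I}, closure = {D, E, H, I} → lossless.
Decomposition 2: common = {H, I}, closure = {D, H, I} → lossy.
Decomposition 3: common = {E, F}, closure = {D, E, F, G, H, I} → lossless.

Decomposition 2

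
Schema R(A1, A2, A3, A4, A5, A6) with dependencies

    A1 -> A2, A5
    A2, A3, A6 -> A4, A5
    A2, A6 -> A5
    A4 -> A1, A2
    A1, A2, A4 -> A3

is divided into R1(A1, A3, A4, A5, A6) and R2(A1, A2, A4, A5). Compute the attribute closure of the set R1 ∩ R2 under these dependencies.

R1 ∩ R2 = {A1, A4, A5}.
A1 → A2, A5 applies, adding A2
A1, A2, A4 → A3 applies, adding A3
Closure: {A1, A2, A3, A4, A5}.

A1, A2, A3, A4, A5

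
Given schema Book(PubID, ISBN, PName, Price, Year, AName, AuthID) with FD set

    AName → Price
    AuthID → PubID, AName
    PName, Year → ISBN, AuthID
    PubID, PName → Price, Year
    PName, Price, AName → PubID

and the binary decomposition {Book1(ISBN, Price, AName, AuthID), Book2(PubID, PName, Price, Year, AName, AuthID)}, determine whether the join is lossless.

Common attributes: Book1 ∩ Book2 = {Price, AName, AuthID}.
Closure of {Price, AName, AuthID}: AuthID → PubID, AName applies, adding PubID. So (Price, AName, AuthID)⁺ = {PubID, Price, AName, AuthID}.
The closure contains neither all of Book1 = {ISBN, Price, AName, AuthID} nor all of Book2 = {PubID, PName, Price, Year, AName, AuthID}, so the common attributes are not a superkey of either fragment. The join is lossy.

No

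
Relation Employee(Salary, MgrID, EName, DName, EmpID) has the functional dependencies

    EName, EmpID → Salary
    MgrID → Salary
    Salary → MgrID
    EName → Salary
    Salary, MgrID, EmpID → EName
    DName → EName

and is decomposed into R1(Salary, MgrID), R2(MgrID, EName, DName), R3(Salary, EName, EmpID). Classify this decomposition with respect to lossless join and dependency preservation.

lossy but dependency-preserving

Lossless test (chase): Rows 1 and 2 agree on MgrID; apply MgrID→Salary and equate their Salary entries. Rows 1 and 3 agree on Salary; apply Salary→MgrID and equate their MgrID entries. No row becomes fully distinguished — the join is lossy.
Dependency preservation: Salary, MgrID, EmpID → EName is not contained in any single fragment, but the restricted closure of its left-hand side across the fragments still reaches the right-hand side; the remaining FDs each lie inside some fragment. All dependencies are preserved.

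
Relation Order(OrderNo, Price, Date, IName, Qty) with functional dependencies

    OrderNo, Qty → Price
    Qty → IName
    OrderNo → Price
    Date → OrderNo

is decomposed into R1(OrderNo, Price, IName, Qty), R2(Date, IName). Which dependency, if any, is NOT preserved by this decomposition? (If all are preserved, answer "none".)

Date → OrderNo

Check Date → OrderNo: no single fragment contains all of {OrderNo, Date}, and the restricted closure of {Date} across the fragments never reaches {OrderNo}.
OrderNo, Qty → Price is preserved.
Qty → IName is preserved.
OrderNo → Price is preserved.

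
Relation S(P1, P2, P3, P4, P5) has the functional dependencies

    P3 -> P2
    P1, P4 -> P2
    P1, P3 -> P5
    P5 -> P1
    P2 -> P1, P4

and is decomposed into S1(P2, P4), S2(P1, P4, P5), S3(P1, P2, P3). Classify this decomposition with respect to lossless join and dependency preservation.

lossy and not dependency-preserving

Lossless test (chase): Rows 1 and 3 agree on P2; apply P2→P1, P4 and equate their P1, P4 entries. Rows 1 and 2 agree on P1, P4; apply P1, P4→P2 and equate their P2 entries. No row becomes fully distinguished — the join is lossy.
Dependency preservation: the restricted closure of {P1, P4} across the fragments never reaches {P2}, so P1, P4 → P2 cannot be enforced without a join — not preserved.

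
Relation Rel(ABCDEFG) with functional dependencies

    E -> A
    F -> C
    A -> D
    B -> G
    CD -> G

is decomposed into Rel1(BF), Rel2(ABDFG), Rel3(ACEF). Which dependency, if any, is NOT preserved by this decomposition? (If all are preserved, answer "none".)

CD -> G

Check CD → G: no single fragment contains all of {CDG}, and the restricted closure of {CD} across the fragments never reaches {G}.
E → A is preserved.
F → C is preserved.
A → D is preserved.
B → G is preserved.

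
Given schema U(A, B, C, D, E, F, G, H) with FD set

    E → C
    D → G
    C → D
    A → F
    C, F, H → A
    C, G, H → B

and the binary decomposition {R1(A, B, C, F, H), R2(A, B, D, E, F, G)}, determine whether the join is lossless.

No

Common attributes: R1 ∩ R2 = {A, B, F}.
No dependency enlarges {A, B, F}, so (A, B, F)⁺ = {A, B, F}.
The closure contains neither all of R1 = {A, B, C, F, H} nor all of R2 = {A, B, D, E, F, G}, so the common attributes are not a superkey of either fragment. The join is lossy.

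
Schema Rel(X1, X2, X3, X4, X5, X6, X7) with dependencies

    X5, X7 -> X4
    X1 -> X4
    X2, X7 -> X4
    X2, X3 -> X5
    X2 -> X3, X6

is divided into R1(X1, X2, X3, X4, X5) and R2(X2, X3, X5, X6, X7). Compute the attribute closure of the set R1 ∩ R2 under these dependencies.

R1 ∩ R2 = {X2, X3, X5}.
X2 → X3, X6 applies, adding X6
Closure: {X2, X3, X5, X6}.

X2, X3, X5, X6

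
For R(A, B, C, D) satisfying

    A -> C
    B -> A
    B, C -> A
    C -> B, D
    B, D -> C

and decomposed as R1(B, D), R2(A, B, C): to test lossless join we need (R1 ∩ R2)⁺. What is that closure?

R1 ∩ R2 = {B}.
B → A applies, adding A
A → C applies, adding C
C → B, D applies, adding D
Closure: {A, B, C, D}.

A, B, C, D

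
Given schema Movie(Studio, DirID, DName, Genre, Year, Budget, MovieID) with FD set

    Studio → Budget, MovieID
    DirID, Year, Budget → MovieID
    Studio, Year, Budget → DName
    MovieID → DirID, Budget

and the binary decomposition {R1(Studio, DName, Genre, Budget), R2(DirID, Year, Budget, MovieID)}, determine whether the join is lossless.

Common attributes: R1 ∩ R2 = {Budget}.
No dependency enlarges {Budget}, so (Budget)⁺ = {Budget}.
The closure contains neither all of R1 = {Studio, DName, Genre, Budget} nor all of R2 = {DirID, Year, Budget, MovieID}, so the common attributes are not a superkey of either fragment. The join is lossy.

No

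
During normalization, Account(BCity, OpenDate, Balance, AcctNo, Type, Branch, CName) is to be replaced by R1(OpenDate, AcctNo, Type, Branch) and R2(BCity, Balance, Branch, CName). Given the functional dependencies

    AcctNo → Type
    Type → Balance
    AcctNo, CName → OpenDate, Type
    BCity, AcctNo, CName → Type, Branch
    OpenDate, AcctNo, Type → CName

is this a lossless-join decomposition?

Common attributes: R1 ∩ R2 = {Branch}.
No dependency enlarges {Branch}, so (Branch)⁺ = {Branch}.
The closure contains neither all of R1 = {OpenDate, AcctNo, Type, Branch} nor all of R2 = {BCity, Balance, Branch, CName}, so the common attributes are not a superkey of either fragment. The join is lossy.

No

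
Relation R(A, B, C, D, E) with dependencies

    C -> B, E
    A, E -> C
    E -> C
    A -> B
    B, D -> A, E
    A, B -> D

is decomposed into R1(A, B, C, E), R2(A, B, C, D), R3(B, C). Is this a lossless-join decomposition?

Chase test. Columns are A, B, C, D, E; row i has aⱼ where attribute j ∈ Ri, else bᵢⱼ.
Initial tableau (one row per fragment):
  row 1: a1 a2 a3 b14 a5
  row 2: a1 a2 a3 a4 b25
  row 3: b31 a2 a3 b34 b35
Rows 1 and 2 agree on C; apply C→B, E and equate their B, E entries.
Rows 1 and 3 agree on C; apply C→B, E and equate their B, E entries.
Rows 1 and 2 agree on A, B; apply A, B→D and equate their D entries.
Row 1 is now all distinguished symbols — the join is lossless.

Yes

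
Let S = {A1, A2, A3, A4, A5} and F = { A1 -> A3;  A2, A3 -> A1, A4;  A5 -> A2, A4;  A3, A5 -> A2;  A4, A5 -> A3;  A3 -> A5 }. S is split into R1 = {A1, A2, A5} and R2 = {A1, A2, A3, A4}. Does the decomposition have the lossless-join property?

Yes

Common attributes: R1 ∩ R2 = {A1, A2}.
Closure of {A1, A2}: A1 → A3 applies, adding A3; A2, A3 → A1, A4 applies, adding A4; A3 → A5 applies, adding A5. So (A1, A2)⁺ = {A1, A2, A3, A4, A5}.
This closure contains every attribute of R1, so R1 ∩ R2 → R1. The join is lossless.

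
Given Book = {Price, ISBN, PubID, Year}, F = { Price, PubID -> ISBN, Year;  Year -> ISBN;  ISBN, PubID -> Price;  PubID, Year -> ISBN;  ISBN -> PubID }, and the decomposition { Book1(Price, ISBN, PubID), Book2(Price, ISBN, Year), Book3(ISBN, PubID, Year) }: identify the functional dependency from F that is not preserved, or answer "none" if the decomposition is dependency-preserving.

none

Price, PubID → ISBN, Year: restricted closure across fragments reaches ISBN, Year.
Year → ISBN lies within Book2.
ISBN, PubID → Price lies within Book1.
PubID, Year → ISBN lies within Book3.
ISBN → PubID lies within Book1.
Every dependency is enforceable on the fragments, so the decomposition is dependency-preserving.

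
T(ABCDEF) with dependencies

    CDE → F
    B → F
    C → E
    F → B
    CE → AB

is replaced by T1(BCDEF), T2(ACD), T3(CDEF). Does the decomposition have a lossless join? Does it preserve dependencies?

Lossless test (chase): Rows 1 and 2 agree on C; apply C→E and equate their E entries. Rows 1 and 3 agree on F; apply F→B and equate their B entries. Rows 1 and 2 agree on CE; apply CE→AB and equate their AB entries. Rows 1 and 3 agree on CE; apply CE→AB and equate their AB entries. Rows 1 and 2 agree on CDE; apply CDE→F and equate their F entries. Row 1 is now all distinguished symbols — the join is lossless.
Dependency preservation: CE → AB is not contained in any single fragment, but the restricted closure of its left-hand side across the fragments still reaches the right-hand side; the remaining FDs each lie inside some fragment. All dependencies are preserved.

lossless and dependency-preserving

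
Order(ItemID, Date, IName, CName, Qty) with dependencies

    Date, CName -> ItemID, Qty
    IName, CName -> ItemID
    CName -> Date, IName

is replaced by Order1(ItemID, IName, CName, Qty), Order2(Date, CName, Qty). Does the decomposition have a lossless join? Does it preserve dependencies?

Lossless test: (CName, Qty)⁺ = {ItemID, Date, IName, CName, Qty}, which contains all of one fragment — lossless.
Dependency preservation: Date, CName → ItemID, Qty; CName → Date, IName are not contained in any single fragment, but the restricted closure of each left-hand side across the fragments still reaches the right-hand side; the remaining FDs each lie inside some fragment. All dependencies are preserved.

lossless and dependency-preserving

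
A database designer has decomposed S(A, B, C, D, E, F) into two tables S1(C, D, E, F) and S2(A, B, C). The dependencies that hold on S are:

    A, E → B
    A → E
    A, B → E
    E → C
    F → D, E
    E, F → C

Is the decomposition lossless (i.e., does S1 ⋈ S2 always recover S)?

Common attributes: S1 ∩ S2 = {C}.
No dependency enlarges {C}, so (C)⁺ = {C}.
The closure contains neither all of S1 = {C, D, E, F} nor all of S2 = {A, B, C}, so the common attributes are not a superkey of either fragment. The join is lossy.

No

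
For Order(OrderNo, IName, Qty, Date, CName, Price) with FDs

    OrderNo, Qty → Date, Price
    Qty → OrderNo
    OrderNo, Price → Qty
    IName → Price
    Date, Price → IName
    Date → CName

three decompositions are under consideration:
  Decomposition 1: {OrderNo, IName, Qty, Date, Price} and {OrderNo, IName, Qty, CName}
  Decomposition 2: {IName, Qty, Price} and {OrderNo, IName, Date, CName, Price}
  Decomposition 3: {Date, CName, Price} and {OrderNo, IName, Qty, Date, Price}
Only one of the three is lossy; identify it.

Decomposition 2

Decomposition 1: common = {OrderNo, IName, Qty}, closure = {OrderNo, IName, Qty, Date, CName, Price} → lossless.
Decomposition 2: common = {IName, Price}, closure = {IName, Price} → lossy.
Decomposition 3: common = {Date, Price}, closure = {IName, Date, CName, Price} → lossless.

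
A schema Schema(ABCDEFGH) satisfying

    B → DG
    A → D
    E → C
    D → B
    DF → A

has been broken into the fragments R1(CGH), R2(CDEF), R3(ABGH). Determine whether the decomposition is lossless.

No

Chase test. Columns are ABCDEFGH; row i has aⱼ where attribute j ∈ Ri, else bᵢⱼ.
Initial tableau (one row per fragment):
  row 1: b11 b12 a3 b14 b15 b16 a7 a8
  row 2: b21 b22 a3 a4 a5 a6 b27 b28
  row 3: a1 a2 b33 b34 b35 b36 a7 a8
No row becomes fully distinguished — the join is lossy.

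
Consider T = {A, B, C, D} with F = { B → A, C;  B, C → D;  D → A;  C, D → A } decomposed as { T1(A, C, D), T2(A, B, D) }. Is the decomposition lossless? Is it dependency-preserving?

lossy and not dependency-preserving

Lossless test: (A, D)⁺ = {A, D}, which is a superkey of neither fragment — lossy.
Dependency preservation: the restricted closure of {B} across the fragments never reaches {A, C}, so B → A, C cannot be enforced without a join — not preserved.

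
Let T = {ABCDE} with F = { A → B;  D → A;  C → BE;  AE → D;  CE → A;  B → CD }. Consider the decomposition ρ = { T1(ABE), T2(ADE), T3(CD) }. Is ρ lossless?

Yes

Chase test. Columns are ABCDE; row i has aⱼ where attribute j ∈ Ti, else bᵢⱼ.
Initial tableau (one row per fragment):
  row 1: a1 a2 b13 b14 a5
  row 2: a1 b22 b23 a4 a5
  row 3: b31 b32 a3 a4 b35
Rows 1 and 2 agree on A; apply A→B and equate their B entries.
Rows 2 and 3 agree on D; apply D→A and equate their A entries.
Rows 1 and 2 agree on AE; apply AE→D and equate their D entries.
Rows 1 and 2 agree on B; apply B→CD and equate their CD entries.
Rows 1 and 3 agree on A; apply A→B and equate their B entries.
Rows 1 and 3 agree on B; apply B→CD and equate their CD entries.
Rows 1 and 3 agree on C; apply C→BE and equate their BE entries.
Row 1 is now all distinguished symbols — the join is lossless.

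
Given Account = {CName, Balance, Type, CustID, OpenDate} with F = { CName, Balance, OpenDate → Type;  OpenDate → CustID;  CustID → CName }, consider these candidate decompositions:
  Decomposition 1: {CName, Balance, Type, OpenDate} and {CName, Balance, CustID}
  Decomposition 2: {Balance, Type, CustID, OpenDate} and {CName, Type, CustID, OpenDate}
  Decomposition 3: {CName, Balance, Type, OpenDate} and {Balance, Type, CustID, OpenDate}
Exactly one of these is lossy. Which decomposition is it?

Decomposition 1: common = {CName, Balance}, closure = {CName, Balance} → lossy.
Decomposition 2: common = {Type, CustID, OpenDate}, closure = {CName, Type, CustID, OpenDate} → lossless.
Decomposition 3: common = {Balance, Type, OpenDate}, closure = {CName, Balance, Type, CustID, OpenDate} → lossless.

Decomposition 1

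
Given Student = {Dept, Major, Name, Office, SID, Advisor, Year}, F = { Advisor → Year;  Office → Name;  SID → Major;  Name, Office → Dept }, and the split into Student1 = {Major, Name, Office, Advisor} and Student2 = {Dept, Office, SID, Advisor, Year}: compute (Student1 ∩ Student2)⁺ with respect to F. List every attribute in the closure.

Student1 ∩ Student2 = {Office, Advisor}.
Advisor → Year applies, adding Year
Office → Name applies, adding Name
Name, Office → Dept applies, adding Dept
Closure: {Dept, Name, Office, Advisor, Year}.

Dept, Name, Office, Advisor, Year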